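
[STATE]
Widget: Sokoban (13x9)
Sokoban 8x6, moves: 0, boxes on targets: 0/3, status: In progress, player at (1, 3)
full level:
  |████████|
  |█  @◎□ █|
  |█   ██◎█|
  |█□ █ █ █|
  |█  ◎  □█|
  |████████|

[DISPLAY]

████████     
█  @◎□ █     
█   ██◎█     
█□ █ █ █     
█  ◎  □█     
████████     
Moves: 0  0/3
             
             


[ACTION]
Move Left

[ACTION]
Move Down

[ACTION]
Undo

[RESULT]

████████     
█ @ ◎□ █     
█   ██◎█     
█□ █ █ █     
█  ◎  □█     
████████     
Moves: 1  0/3
             
             


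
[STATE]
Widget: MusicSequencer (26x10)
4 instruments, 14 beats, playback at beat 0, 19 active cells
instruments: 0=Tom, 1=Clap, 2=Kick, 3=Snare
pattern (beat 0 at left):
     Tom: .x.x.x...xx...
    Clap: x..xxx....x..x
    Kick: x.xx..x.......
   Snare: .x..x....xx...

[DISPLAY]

      ▼1234567890123      
   Tom·█·█·█···██···      
  Clap█··███····█··█      
  Kick█·██··█·······      
 Snare·█··█····██···      
                          
                          
                          
                          
                          


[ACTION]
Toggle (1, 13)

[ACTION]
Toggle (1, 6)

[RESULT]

      ▼1234567890123      
   Tom·█·█·█···██···      
  Clap█··████···█···      
  Kick█·██··█·······      
 Snare·█··█····██···      
                          
                          
                          
                          
                          


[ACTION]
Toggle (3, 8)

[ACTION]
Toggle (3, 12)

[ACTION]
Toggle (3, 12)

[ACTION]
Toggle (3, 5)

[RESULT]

      ▼1234567890123      
   Tom·█·█·█···██···      
  Clap█··████···█···      
  Kick█·██··█·······      
 Snare·█··██··███···      
                          
                          
                          
                          
                          


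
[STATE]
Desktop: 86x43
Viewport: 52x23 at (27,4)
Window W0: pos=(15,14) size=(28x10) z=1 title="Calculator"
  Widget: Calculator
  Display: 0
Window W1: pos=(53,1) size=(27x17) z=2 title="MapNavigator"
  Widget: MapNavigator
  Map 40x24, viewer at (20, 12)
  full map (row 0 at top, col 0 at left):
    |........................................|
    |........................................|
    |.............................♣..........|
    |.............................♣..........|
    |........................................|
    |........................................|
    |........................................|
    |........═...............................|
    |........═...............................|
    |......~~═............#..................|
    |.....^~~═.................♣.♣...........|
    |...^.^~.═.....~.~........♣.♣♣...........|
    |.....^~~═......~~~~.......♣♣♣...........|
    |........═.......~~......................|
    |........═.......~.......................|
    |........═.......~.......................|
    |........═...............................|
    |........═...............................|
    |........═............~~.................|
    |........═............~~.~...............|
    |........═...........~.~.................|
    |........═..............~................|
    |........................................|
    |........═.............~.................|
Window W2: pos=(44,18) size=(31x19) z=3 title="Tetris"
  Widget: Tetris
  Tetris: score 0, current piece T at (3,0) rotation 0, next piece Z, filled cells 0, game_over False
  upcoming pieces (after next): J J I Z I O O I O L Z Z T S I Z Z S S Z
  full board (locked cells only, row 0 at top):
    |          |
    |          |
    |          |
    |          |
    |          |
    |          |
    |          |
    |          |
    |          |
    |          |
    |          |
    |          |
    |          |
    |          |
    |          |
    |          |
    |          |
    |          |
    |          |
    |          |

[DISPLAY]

                          ┃.........................
                          ┃═........................
                          ┃═........................
                          ┃═............#...........
                          ┃═.................♣.♣....
                          ┃═.....~.~........♣.♣♣....
                          ┃═......~~~~.@.....♣♣♣....
                          ┃═.......~~...............
                          ┃═.......~................
                          ┃═.......~................
━━━━━━━━━━━━━━━┓          ┃═........................
               ┃          ┃═........................
───────────────┨          ┃═............~~..........
              0┃          ┗━━━━━━━━━━━━━━━━━━━━━━━━━
─┬───┐         ┃ ┏━━━━━━━━━━━━━━━━━━━━━━━━━━━━━┓    
 │ ÷ │         ┃ ┃ Tetris                      ┃    
─┼───┤         ┃ ┠─────────────────────────────┨    
 │ × │         ┃ ┃          │Next:             ┃    
─┴───┘         ┃ ┃          │▓▓                ┃    
━━━━━━━━━━━━━━━┛ ┃          │ ▓▓               ┃    
                 ┃          │                  ┃    
                 ┃          │                  ┃    
                 ┃          │                  ┃    


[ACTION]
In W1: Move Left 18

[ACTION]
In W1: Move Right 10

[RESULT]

                          ┃.........................
                          ┃........═................
                          ┃........═................
                          ┃......~~═............#...
                          ┃.....^~~═................
                          ┃...^.^~.═.....~.~........
                          ┃.....^~~═...@..~~~~......
                          ┃........═.......~~.......
                          ┃........═.......~........
                          ┃........═.......~........
━━━━━━━━━━━━━━━┓          ┃........═................
               ┃          ┃........═................
───────────────┨          ┃........═............~~..
              0┃          ┗━━━━━━━━━━━━━━━━━━━━━━━━━
─┬───┐         ┃ ┏━━━━━━━━━━━━━━━━━━━━━━━━━━━━━┓    
 │ ÷ │         ┃ ┃ Tetris                      ┃    
─┼───┤         ┃ ┠─────────────────────────────┨    
 │ × │         ┃ ┃          │Next:             ┃    
─┴───┘         ┃ ┃          │▓▓                ┃    
━━━━━━━━━━━━━━━┛ ┃          │ ▓▓               ┃    
                 ┃          │                  ┃    
                 ┃          │                  ┃    
                 ┃          │                  ┃    


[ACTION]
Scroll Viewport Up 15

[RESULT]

                                                    
                          ┏━━━━━━━━━━━━━━━━━━━━━━━━━
                          ┃ MapNavigator            
                          ┠─────────────────────────
                          ┃.........................
                          ┃........═................
                          ┃........═................
                          ┃......~~═............#...
                          ┃.....^~~═................
                          ┃...^.^~.═.....~.~........
                          ┃.....^~~═...@..~~~~......
                          ┃........═.......~~.......
                          ┃........═.......~........
                          ┃........═.......~........
━━━━━━━━━━━━━━━┓          ┃........═................
               ┃          ┃........═................
───────────────┨          ┃........═............~~..
              0┃          ┗━━━━━━━━━━━━━━━━━━━━━━━━━
─┬───┐         ┃ ┏━━━━━━━━━━━━━━━━━━━━━━━━━━━━━┓    
 │ ÷ │         ┃ ┃ Tetris                      ┃    
─┼───┤         ┃ ┠─────────────────────────────┨    
 │ × │         ┃ ┃          │Next:             ┃    
─┴───┘         ┃ ┃          │▓▓                ┃    


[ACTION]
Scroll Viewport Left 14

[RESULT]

                                                    
                                        ┏━━━━━━━━━━━
                                        ┃ MapNavigat
                                        ┠───────────
                                        ┃...........
                                        ┃........═..
                                        ┃........═..
                                        ┃......~~═..
                                        ┃.....^~~═..
                                        ┃...^.^~.═..
                                        ┃.....^~~═..
                                        ┃........═..
                                        ┃........═..
                                        ┃........═..
  ┏━━━━━━━━━━━━━━━━━━━━━━━━━━┓          ┃........═..
  ┃ Calculator               ┃          ┃........═..
  ┠──────────────────────────┨          ┃........═..
  ┃                         0┃          ┗━━━━━━━━━━━
  ┃┌───┬───┬───┬───┐         ┃ ┏━━━━━━━━━━━━━━━━━━━━
  ┃│ 7 │ 8 │ 9 │ ÷ │         ┃ ┃ Tetris             
  ┃├───┼───┼───┼───┤         ┃ ┠────────────────────
  ┃│ 4 │ 5 │ 6 │ × │         ┃ ┃          │Next:    
  ┃└───┴───┴───┴───┘         ┃ ┃          │▓▓       


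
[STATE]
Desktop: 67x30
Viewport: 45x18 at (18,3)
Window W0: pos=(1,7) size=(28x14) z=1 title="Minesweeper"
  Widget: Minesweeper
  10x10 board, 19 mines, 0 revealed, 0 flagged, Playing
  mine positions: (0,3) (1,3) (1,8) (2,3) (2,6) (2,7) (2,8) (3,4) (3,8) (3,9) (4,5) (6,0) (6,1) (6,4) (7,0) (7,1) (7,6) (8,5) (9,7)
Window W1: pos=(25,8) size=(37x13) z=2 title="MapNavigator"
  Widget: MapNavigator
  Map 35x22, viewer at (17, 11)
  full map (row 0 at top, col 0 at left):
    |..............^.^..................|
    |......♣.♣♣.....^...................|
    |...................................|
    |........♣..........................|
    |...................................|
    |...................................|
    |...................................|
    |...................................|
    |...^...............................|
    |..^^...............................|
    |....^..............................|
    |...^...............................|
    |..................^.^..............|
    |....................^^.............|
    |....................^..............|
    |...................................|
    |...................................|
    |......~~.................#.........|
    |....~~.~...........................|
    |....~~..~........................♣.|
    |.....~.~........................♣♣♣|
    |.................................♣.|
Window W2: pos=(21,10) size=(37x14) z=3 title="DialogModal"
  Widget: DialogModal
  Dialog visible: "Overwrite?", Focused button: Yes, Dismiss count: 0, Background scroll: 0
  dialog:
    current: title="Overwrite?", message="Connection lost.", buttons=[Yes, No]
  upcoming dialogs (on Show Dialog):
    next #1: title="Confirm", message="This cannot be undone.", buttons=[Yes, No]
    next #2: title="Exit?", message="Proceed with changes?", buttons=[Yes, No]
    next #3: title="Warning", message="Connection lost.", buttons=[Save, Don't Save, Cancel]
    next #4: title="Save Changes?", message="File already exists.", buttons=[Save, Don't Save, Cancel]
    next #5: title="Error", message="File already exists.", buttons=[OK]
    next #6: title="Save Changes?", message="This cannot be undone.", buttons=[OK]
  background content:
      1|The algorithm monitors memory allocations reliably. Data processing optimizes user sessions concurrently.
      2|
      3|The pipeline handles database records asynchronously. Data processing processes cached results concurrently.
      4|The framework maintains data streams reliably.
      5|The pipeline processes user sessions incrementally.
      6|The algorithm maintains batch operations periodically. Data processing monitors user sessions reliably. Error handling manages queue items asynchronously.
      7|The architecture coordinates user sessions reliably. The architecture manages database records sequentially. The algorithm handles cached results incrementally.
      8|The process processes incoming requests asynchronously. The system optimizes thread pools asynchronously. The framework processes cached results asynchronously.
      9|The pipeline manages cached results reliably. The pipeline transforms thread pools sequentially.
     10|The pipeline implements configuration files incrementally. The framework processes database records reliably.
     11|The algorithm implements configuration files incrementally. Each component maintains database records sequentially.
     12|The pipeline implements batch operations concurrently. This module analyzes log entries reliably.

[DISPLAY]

                                             
                                             
                                             
                                             
━━━━━━━━━━┓                                  
       ┏━━━━━━━━━━━━━━━━━━━━━━━━━━━━━━━━━━━┓ 
───────┃ MapNavigator                      ┃ 
   ┏━━━━━━━━━━━━━━━━━━━━━━━━━━━━━━━━━━━┓───┨ 
   ┃ DialogModal                       ┃...┃ 
   ┠───────────────────────────────────┨...┃ 
   ┃The algorithm monitors memory alloc┃...┃ 
   ┃                                   ┃...┃ 
   ┃The pip┌──────────────────┐se recor┃...┃ 
   ┃The fra│    Overwrite?    │a stream┃...┃ 
   ┃The pip│ Connection lost. │ session┃...┃ 
   ┃The alg│    [Yes]  No     │ch opera┃...┃ 
   ┃The arc└──────────────────┘s user s┃...┃ 
━━━┃The process processes incoming requ┃━━━┛ 


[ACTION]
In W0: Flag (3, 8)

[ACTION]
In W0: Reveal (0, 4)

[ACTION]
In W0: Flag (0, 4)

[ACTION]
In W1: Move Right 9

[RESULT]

                                             
                                             
                                             
                                             
━━━━━━━━━━┓                                  
       ┏━━━━━━━━━━━━━━━━━━━━━━━━━━━━━━━━━━━┓ 
───────┃ MapNavigator                      ┃ 
   ┏━━━━━━━━━━━━━━━━━━━━━━━━━━━━━━━━━━━┓───┨ 
   ┃ DialogModal                       ┃   ┃ 
   ┠───────────────────────────────────┨   ┃ 
   ┃The algorithm monitors memory alloc┃   ┃ 
   ┃                                   ┃   ┃ 
   ┃The pip┌──────────────────┐se recor┃   ┃ 
   ┃The fra│    Overwrite?    │a stream┃   ┃ 
   ┃The pip│ Connection lost. │ session┃   ┃ 
   ┃The alg│    [Yes]  No     │ch opera┃   ┃ 
   ┃The arc└──────────────────┘s user s┃   ┃ 
━━━┃The process processes incoming requ┃━━━┛ 


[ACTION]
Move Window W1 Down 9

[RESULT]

                                             
                                             
                                             
                                             
━━━━━━━━━━┓                                  
          ┃                                  
──────────┨                                  
   ┏━━━━━━━━━━━━━━━━━━━━━━━━━━━━━━━━━━━┓     
   ┃ DialogModal                       ┃     
   ┠───────────────────────────────────┨     
   ┃The algorithm monitors memory alloc┃     
   ┃                                   ┃     
   ┃The pip┌──────────────────┐se recor┃     
   ┃The fra│    Overwrite?    │a stream┃     
   ┃The pip│ Connection lost. │ session┃━━━┓ 
   ┃The alg│    [Yes]  No     │ch opera┃   ┃ 
   ┃The arc└──────────────────┘s user s┃───┨ 
━━━┃The process processes incoming requ┃   ┃ 


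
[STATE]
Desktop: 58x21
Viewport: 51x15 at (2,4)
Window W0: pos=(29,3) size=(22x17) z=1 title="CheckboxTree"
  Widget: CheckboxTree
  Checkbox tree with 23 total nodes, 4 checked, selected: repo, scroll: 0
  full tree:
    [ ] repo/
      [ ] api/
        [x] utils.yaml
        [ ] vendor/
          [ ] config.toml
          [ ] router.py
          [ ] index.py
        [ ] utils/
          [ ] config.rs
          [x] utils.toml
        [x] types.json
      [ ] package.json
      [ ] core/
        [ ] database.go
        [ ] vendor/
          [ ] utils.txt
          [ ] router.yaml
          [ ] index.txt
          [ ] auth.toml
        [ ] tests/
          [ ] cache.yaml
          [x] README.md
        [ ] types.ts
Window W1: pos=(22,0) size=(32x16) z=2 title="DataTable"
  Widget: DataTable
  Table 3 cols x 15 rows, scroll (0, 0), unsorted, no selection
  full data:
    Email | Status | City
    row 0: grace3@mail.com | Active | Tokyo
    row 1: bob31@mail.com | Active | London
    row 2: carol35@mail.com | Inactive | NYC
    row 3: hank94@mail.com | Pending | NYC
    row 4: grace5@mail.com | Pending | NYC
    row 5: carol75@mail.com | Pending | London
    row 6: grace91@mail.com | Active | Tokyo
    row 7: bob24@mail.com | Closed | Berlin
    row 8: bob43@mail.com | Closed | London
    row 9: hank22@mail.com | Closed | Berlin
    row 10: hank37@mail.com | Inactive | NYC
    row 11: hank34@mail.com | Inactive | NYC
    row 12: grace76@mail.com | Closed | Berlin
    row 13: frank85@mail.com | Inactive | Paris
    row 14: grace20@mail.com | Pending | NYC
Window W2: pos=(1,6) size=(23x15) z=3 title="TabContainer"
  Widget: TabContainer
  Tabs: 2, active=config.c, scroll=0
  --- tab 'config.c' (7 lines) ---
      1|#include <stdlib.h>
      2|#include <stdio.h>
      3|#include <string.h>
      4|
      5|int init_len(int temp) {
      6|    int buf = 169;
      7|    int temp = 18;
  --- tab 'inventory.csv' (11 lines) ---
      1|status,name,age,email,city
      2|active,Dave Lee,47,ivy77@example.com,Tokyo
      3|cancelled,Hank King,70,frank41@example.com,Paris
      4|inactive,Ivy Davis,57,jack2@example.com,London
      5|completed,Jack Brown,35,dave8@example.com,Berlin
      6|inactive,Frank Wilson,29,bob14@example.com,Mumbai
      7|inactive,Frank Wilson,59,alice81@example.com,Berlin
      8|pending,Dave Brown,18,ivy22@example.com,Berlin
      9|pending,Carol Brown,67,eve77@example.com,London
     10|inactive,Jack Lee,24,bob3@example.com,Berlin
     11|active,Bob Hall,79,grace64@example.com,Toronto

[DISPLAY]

                    ┃────────────────┼────────┼────
                    ┃grace3@mail.com │Active  │Toky
━━━━━━━━━━━━━━━━━━━━━┓ob31@mail.com  │Active  │Lond
 TabContainer        ┃arol35@mail.com│Inactive│NYC 
─────────────────────┨ank94@mail.com │Pending │NYC 
[config.c]│ inventory┃race5@mail.com │Pending │NYC 
─────────────────────┃arol75@mail.com│Pending │Lond
#include <stdlib.h>  ┃race91@mail.com│Active  │Toky
#include <stdio.h>   ┃ob24@mail.com  │Closed  │Berl
#include <string.h>  ┃ob43@mail.com  │Closed  │Lond
                     ┃ank22@mail.com │Closed  │Berl
int init_len(int temp┃━━━━━━━━━━━━━━━━━━━━━━━━━━━━━
    int buf = 169;   ┃     ┃     [x] types.json ┃  
    int temp = 18;   ┃     ┃   [ ] package.json ┃  
                     ┃     ┃   [-] core/        ┃  


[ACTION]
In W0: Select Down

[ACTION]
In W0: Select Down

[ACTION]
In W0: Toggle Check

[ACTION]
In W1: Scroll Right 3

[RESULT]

                    ┃──────────────┼────────┼──────
                    ┃ace3@mail.com │Active  │Tokyo 
━━━━━━━━━━━━━━━━━━━━━┓31@mail.com  │Active  │London
 TabContainer        ┃ol35@mail.com│Inactive│NYC   
─────────────────────┨k94@mail.com │Pending │NYC   
[config.c]│ inventory┃ce5@mail.com │Pending │NYC   
─────────────────────┃ol75@mail.com│Pending │London
#include <stdlib.h>  ┃ce91@mail.com│Active  │Tokyo 
#include <stdio.h>   ┃24@mail.com  │Closed  │Berlin
#include <string.h>  ┃43@mail.com  │Closed  │London
                     ┃k22@mail.com │Closed  │Berlin
int init_len(int temp┃━━━━━━━━━━━━━━━━━━━━━━━━━━━━━
    int buf = 169;   ┃     ┃     [x] types.json ┃  
    int temp = 18;   ┃     ┃   [ ] package.json ┃  
                     ┃     ┃   [-] core/        ┃  


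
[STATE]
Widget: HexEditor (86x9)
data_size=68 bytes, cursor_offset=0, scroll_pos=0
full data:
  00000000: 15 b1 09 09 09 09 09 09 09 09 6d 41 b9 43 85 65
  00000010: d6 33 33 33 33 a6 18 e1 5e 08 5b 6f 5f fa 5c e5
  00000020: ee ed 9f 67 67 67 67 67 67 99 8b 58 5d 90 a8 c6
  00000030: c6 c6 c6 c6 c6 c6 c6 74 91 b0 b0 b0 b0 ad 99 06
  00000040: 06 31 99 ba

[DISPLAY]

00000000  15 b1 09 09 09 09 09 09  09 09 6d 41 b9 43 85 65  |..........mA.C.e|        
00000010  d6 33 33 33 33 a6 18 e1  5e 08 5b 6f 5f fa 5c e5  |.3333...^.[o_.\.|        
00000020  ee ed 9f 67 67 67 67 67  67 99 8b 58 5d 90 a8 c6  |...gggggg..X]...|        
00000030  c6 c6 c6 c6 c6 c6 c6 74  91 b0 b0 b0 b0 ad 99 06  |.......t........|        
00000040  06 31 99 ba                                       |.1..            |        
                                                                                      
                                                                                      
                                                                                      
                                                                                      


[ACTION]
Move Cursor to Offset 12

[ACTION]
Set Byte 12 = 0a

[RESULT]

00000000  15 b1 09 09 09 09 09 09  09 09 6d 41 0A 43 85 65  |..........mA.C.e|        
00000010  d6 33 33 33 33 a6 18 e1  5e 08 5b 6f 5f fa 5c e5  |.3333...^.[o_.\.|        
00000020  ee ed 9f 67 67 67 67 67  67 99 8b 58 5d 90 a8 c6  |...gggggg..X]...|        
00000030  c6 c6 c6 c6 c6 c6 c6 74  91 b0 b0 b0 b0 ad 99 06  |.......t........|        
00000040  06 31 99 ba                                       |.1..            |        
                                                                                      
                                                                                      
                                                                                      
                                                                                      


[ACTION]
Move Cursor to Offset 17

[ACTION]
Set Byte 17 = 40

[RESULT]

00000000  15 b1 09 09 09 09 09 09  09 09 6d 41 0a 43 85 65  |..........mA.C.e|        
00000010  d6 40 33 33 33 a6 18 e1  5e 08 5b 6f 5f fa 5c e5  |.@333...^.[o_.\.|        
00000020  ee ed 9f 67 67 67 67 67  67 99 8b 58 5d 90 a8 c6  |...gggggg..X]...|        
00000030  c6 c6 c6 c6 c6 c6 c6 74  91 b0 b0 b0 b0 ad 99 06  |.......t........|        
00000040  06 31 99 ba                                       |.1..            |        
                                                                                      
                                                                                      
                                                                                      
                                                                                      


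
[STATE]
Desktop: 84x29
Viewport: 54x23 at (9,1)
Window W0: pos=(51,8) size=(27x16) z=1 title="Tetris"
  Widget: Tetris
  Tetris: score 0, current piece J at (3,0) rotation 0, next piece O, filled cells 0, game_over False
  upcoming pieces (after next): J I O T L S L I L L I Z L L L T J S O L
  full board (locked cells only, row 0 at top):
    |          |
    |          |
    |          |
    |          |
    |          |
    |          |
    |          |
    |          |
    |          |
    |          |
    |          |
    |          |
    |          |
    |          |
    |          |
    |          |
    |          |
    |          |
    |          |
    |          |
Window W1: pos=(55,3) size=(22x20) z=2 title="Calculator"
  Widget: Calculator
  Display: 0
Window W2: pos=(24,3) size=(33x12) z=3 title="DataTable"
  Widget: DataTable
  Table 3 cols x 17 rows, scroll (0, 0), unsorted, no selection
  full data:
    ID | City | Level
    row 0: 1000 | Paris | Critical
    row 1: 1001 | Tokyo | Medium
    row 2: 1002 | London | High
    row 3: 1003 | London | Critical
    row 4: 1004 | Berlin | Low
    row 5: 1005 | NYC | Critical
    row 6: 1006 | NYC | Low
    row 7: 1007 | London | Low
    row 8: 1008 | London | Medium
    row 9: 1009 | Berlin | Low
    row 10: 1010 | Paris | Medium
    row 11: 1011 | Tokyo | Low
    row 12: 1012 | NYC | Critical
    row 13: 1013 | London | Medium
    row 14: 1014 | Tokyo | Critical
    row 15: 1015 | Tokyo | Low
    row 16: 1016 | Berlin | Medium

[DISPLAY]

                                                      
                                                      
               ┏━━━━━━━━━━━━━━━━━━━━━━━━━━━━━━━┓━━━━━━
               ┃ DataTable                     ┃Calcul
               ┠───────────────────────────────┨──────
               ┃ID  │City  │Level              ┃      
               ┃────┼──────┼────────           ┃───┬──
               ┃1000│Paris │Critical           ┃ 7 │ 8
               ┃1001│Tokyo │Medium             ┃───┼──
               ┃1002│London│High               ┃ 4 │ 5
               ┃1003│London│Critical           ┃───┼──
               ┃1004│Berlin│Low                ┃ 1 │ 2
               ┃1005│NYC   │Critical           ┃───┼──
               ┗━━━━━━━━━━━━━━━━━━━━━━━━━━━━━━━┛ 0 │ .
                                          ┃   ┃├───┼──
                                          ┃   ┃│ C │ M
                                          ┃   ┃└───┴──
                                          ┃   ┃       
                                          ┃   ┃       
                                          ┃   ┃       
                                          ┃   ┃       
                                          ┃   ┗━━━━━━━
                                          ┗━━━━━━━━━━━


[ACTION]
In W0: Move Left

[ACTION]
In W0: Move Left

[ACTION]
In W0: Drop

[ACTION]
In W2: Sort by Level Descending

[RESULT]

                                                      
                                                      
               ┏━━━━━━━━━━━━━━━━━━━━━━━━━━━━━━━┓━━━━━━
               ┃ DataTable                     ┃Calcul
               ┠───────────────────────────────┨──────
               ┃ID  │City  │Level  ▼           ┃      
               ┃────┼──────┼────────           ┃───┬──
               ┃1001│Tokyo │Medium             ┃ 7 │ 8
               ┃1008│London│Medium             ┃───┼──
               ┃1010│Paris │Medium             ┃ 4 │ 5
               ┃1013│London│Medium             ┃───┼──
               ┃1016│Berlin│Medium             ┃ 1 │ 2
               ┃1004│Berlin│Low                ┃───┼──
               ┗━━━━━━━━━━━━━━━━━━━━━━━━━━━━━━━┛ 0 │ .
                                          ┃   ┃├───┼──
                                          ┃   ┃│ C │ M
                                          ┃   ┃└───┴──
                                          ┃   ┃       
                                          ┃   ┃       
                                          ┃   ┃       
                                          ┃   ┃       
                                          ┃   ┗━━━━━━━
                                          ┗━━━━━━━━━━━


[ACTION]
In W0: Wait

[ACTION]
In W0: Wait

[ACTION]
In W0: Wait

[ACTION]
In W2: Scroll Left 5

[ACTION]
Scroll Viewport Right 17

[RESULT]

                                                      
                                                      
━━━━━━━━━━━━━━━━━━━━━━━━━━━━━━┓━━━━━━━━━━━━━━━━━━━┓   
DataTable                     ┃Calculator         ┃   
──────────────────────────────┨───────────────────┨   
D  │City  │Level  ▼           ┃                  0┃   
───┼──────┼────────           ┃───┬───┬───┬───┐   ┃   
001│Tokyo │Medium             ┃ 7 │ 8 │ 9 │ ÷ │   ┃┓  
008│London│Medium             ┃───┼───┼───┼───┤   ┃┃  
010│Paris │Medium             ┃ 4 │ 5 │ 6 │ × │   ┃┨  
013│London│Medium             ┃───┼───┼───┼───┤   ┃┃  
016│Berlin│Medium             ┃ 1 │ 2 │ 3 │ - │   ┃┃  
004│Berlin│Low                ┃───┼───┼───┼───┤   ┃┃  
━━━━━━━━━━━━━━━━━━━━━━━━━━━━━━┛ 0 │ . │ = │ + │   ┃┃  
                         ┃   ┃├───┼───┼───┼───┤   ┃┃  
                         ┃   ┃│ C │ MC│ MR│ M+│   ┃┃  
                         ┃   ┃└───┴───┴───┴───┘   ┃┃  
                         ┃   ┃                    ┃┃  
                         ┃   ┃                    ┃┃  
                         ┃   ┃                    ┃┃  
                         ┃   ┃                    ┃┃  
                         ┃   ┗━━━━━━━━━━━━━━━━━━━━┛┃  
                         ┗━━━━━━━━━━━━━━━━━━━━━━━━━┛  


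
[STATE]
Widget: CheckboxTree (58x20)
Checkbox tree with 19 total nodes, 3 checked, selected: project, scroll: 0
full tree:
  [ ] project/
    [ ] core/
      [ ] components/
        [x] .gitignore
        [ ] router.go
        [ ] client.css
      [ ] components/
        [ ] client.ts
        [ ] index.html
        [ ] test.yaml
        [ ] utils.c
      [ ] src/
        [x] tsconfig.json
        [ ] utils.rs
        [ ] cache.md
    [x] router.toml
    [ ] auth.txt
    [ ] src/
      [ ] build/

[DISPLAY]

>[-] project/                                             
   [-] core/                                              
     [-] components/                                      
       [x] .gitignore                                     
       [ ] router.go                                      
       [ ] client.css                                     
     [ ] components/                                      
       [ ] client.ts                                      
       [ ] index.html                                     
       [ ] test.yaml                                      
       [ ] utils.c                                        
     [-] src/                                             
       [x] tsconfig.json                                  
       [ ] utils.rs                                       
       [ ] cache.md                                       
   [x] router.toml                                        
   [ ] auth.txt                                           
   [ ] src/                                               
     [ ] build/                                           
                                                          


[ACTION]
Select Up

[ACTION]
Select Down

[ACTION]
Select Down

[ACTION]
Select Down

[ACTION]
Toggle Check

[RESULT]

 [-] project/                                             
   [-] core/                                              
     [ ] components/                                      
>      [ ] .gitignore                                     
       [ ] router.go                                      
       [ ] client.css                                     
     [ ] components/                                      
       [ ] client.ts                                      
       [ ] index.html                                     
       [ ] test.yaml                                      
       [ ] utils.c                                        
     [-] src/                                             
       [x] tsconfig.json                                  
       [ ] utils.rs                                       
       [ ] cache.md                                       
   [x] router.toml                                        
   [ ] auth.txt                                           
   [ ] src/                                               
     [ ] build/                                           
                                                          


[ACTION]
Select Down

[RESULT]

 [-] project/                                             
   [-] core/                                              
     [ ] components/                                      
       [ ] .gitignore                                     
>      [ ] router.go                                      
       [ ] client.css                                     
     [ ] components/                                      
       [ ] client.ts                                      
       [ ] index.html                                     
       [ ] test.yaml                                      
       [ ] utils.c                                        
     [-] src/                                             
       [x] tsconfig.json                                  
       [ ] utils.rs                                       
       [ ] cache.md                                       
   [x] router.toml                                        
   [ ] auth.txt                                           
   [ ] src/                                               
     [ ] build/                                           
                                                          


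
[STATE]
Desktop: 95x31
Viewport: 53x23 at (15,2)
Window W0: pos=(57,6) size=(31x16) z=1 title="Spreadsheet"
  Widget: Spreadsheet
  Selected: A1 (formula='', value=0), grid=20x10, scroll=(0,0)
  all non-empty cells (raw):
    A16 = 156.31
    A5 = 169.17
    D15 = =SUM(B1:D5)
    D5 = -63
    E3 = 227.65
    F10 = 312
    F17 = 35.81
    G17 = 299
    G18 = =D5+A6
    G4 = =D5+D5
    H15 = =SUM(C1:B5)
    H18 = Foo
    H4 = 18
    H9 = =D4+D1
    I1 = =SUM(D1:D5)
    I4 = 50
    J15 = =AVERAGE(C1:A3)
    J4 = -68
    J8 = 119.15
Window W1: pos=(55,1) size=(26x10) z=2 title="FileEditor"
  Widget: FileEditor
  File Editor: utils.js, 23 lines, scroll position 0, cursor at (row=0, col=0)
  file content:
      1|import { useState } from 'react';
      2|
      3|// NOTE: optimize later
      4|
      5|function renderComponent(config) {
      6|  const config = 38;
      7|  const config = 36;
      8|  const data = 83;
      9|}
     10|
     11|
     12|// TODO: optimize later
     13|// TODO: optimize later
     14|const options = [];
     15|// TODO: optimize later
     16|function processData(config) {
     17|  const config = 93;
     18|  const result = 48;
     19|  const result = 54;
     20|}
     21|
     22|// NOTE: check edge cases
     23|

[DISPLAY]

                                        ┃ FileEditor 
                                        ┠────────────
                                        ┃█mport { use
                                        ┃            
                                        ┃// NOTE: opt
                                        ┃            
                                        ┃function ren
                                        ┃  const conf
                                        ┗━━━━━━━━━━━━
                                          ┃----------
                                          ┃  1      [
                                          ┃  2       
                                          ┃  3       
                                          ┃  4       
                                          ┃  5   169.
                                          ┃  6       
                                          ┃  7       
                                          ┃  8       
                                          ┃  9       
                                          ┗━━━━━━━━━━
                                                     
                                                     
                                                     


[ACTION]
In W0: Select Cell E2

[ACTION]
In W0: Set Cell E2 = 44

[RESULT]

                                        ┃ FileEditor 
                                        ┠────────────
                                        ┃█mport { use
                                        ┃            
                                        ┃// NOTE: opt
                                        ┃            
                                        ┃function ren
                                        ┃  const conf
                                        ┗━━━━━━━━━━━━
                                          ┃----------
                                          ┃  1       
                                          ┃  2       
                                          ┃  3       
                                          ┃  4       
                                          ┃  5   169.
                                          ┃  6       
                                          ┃  7       
                                          ┃  8       
                                          ┃  9       
                                          ┗━━━━━━━━━━
                                                     
                                                     
                                                     


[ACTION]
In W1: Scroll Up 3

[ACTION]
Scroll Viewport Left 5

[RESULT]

                                             ┃ FileEd
                                             ┠───────
                                             ┃█mport 
                                             ┃       
                                             ┃// NOTE
                                             ┃       
                                             ┃functio
                                             ┃  const
                                             ┗━━━━━━━
                                               ┃-----
                                               ┃  1  
                                               ┃  2  
                                               ┃  3  
                                               ┃  4  
                                               ┃  5  
                                               ┃  6  
                                               ┃  7  
                                               ┃  8  
                                               ┃  9  
                                               ┗━━━━━
                                                     
                                                     
                                                     
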